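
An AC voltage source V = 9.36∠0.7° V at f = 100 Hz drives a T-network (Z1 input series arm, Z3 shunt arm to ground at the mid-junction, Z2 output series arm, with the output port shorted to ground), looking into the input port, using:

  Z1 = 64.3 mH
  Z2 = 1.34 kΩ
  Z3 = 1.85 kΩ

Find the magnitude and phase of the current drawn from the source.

Step 1 — Angular frequency: ω = 2π·f = 2π·100 = 628.3 rad/s.
Step 2 — Component impedances:
  Z1: Z = jωL = j·628.3·0.0643 = 0 + j40.4 Ω
  Z2: Z = R = 1340 Ω
  Z3: Z = R = 1850 Ω
Step 3 — With the output port shorted to ground, the output series arm Z2 runs from the junction to ground; the shunt arm Z3 also runs from the junction to ground. They appear in parallel: Z3 || Z2 = 777.1 Ω.
Step 4 — Series with input arm Z1: Z_in = Z1 + (Z3 || Z2) = 777.1 + j40.4 Ω = 778.2∠3.0° Ω.
Step 5 — Source phasor: V = 9.36∠0.7° V = 9.359 + j0.1144 V.
Step 6 — Ohm's law: I = V / Z_total = (9.359 + j0.1144) / (777.1 + j40.4) = 0.01202 - j0.0004777 A.
Step 7 — Convert to polar: |I| = 0.01203 A, ∠I = -2.3°.

I = 0.01203∠-2.3° A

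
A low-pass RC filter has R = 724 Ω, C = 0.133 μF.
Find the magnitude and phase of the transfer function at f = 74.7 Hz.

Step 1 — Angular frequency: ω = 2π·74.7 = 469.4 rad/s.
Step 2 — Transfer function: H(jω) = 1/(1 + jωRC).
Step 3 — Denominator: 1 + jωRC = 1 + j·469.4·724·1.33e-07 = 1 + j0.0452.
Step 4 — H = 0.998 - j0.0451.
Step 5 — Magnitude: |H| = 0.999 (-0.0 dB); phase: φ = -2.6°.

|H| = 0.999 (-0.0 dB), φ = -2.6°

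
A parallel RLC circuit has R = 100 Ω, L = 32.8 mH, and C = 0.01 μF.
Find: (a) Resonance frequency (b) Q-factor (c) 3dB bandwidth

Step 1 — Resonance: ω₀ = 1/√(LC) = 1/√(0.0328·1e-08) = 5.522e+04 rad/s.
Step 2 — f₀ = ω₀/(2π) = 8788 Hz.
Step 3 — Parallel Q: Q = R/(ω₀L) = 100/(5.522e+04·0.0328) = 0.05522.
Step 4 — Bandwidth: Δω = ω₀/Q = 1e+06 rad/s; BW = Δω/(2π) = 1.592e+05 Hz.

(a) f₀ = 8788 Hz  (b) Q = 0.05522  (c) BW = 1.592e+05 Hz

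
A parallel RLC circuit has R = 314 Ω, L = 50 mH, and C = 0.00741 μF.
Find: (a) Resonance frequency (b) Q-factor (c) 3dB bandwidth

Step 1 — Resonance: ω₀ = 1/√(LC) = 1/√(0.05·7.41e-09) = 5.195e+04 rad/s.
Step 2 — f₀ = ω₀/(2π) = 8268 Hz.
Step 3 — Parallel Q: Q = R/(ω₀L) = 314/(5.195e+04·0.05) = 0.1209.
Step 4 — Bandwidth: Δω = ω₀/Q = 4.298e+05 rad/s; BW = Δω/(2π) = 6.84e+04 Hz.

(a) f₀ = 8268 Hz  (b) Q = 0.1209  (c) BW = 6.84e+04 Hz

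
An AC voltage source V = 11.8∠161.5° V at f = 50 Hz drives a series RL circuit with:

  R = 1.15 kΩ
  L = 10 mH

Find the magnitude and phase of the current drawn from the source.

Step 1 — Angular frequency: ω = 2π·f = 2π·50 = 314.2 rad/s.
Step 2 — Component impedances:
  R: Z = R = 1150 Ω
  L: Z = jωL = j·314.2·0.01 = 0 + j3.142 Ω
Step 3 — Series combination: Z_total = R + L = 1150 + j3.142 Ω = 1150∠0.2° Ω.
Step 4 — Source phasor: V = 11.8∠161.5° V = -11.19 + j3.744 V.
Step 5 — Ohm's law: I = V / Z_total = (-11.19 + j3.744) / (1150 + j3.142) = -0.009722 + j0.003282 A.
Step 6 — Convert to polar: |I| = 0.01026 A, ∠I = 161.3°.

I = 0.01026∠161.3° A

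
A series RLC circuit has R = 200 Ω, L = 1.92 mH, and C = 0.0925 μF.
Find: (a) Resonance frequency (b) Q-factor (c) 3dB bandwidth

Step 1 — Resonance condition Im(Z)=0 gives ω₀ = 1/√(LC).
Step 2 — ω₀ = 1/√(0.00192·9.25e-08) = 7.504e+04 rad/s.
Step 3 — f₀ = ω₀/(2π) = 1.194e+04 Hz.
Step 4 — Series Q: Q = ω₀L/R = 7.504e+04·0.00192/200 = 0.7204.
Step 5 — 3dB bandwidth: Δω = ω₀/Q = 1.042e+05 rad/s; BW = Δω/(2π) = 1.658e+04 Hz.

(a) f₀ = 1.194e+04 Hz  (b) Q = 0.7204  (c) BW = 1.658e+04 Hz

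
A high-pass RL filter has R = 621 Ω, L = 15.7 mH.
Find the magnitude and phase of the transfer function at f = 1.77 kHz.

Step 1 — Angular frequency: ω = 2π·1770 = 1.112e+04 rad/s.
Step 2 — Transfer function: H(jω) = jωL/(R + jωL).
Step 3 — Numerator jωL = j·174.6; denominator R + jωL = 621 + j174.6.
Step 4 — H = 0.07326 + j0.2606.
Step 5 — Magnitude: |H| = 0.2707 (-11.4 dB); phase: φ = 74.3°.

|H| = 0.2707 (-11.4 dB), φ = 74.3°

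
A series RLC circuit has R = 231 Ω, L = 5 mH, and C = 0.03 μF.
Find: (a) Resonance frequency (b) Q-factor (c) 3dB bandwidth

Step 1 — Resonance condition Im(Z)=0 gives ω₀ = 1/√(LC).
Step 2 — ω₀ = 1/√(0.005·3e-08) = 8.165e+04 rad/s.
Step 3 — f₀ = ω₀/(2π) = 1.299e+04 Hz.
Step 4 — Series Q: Q = ω₀L/R = 8.165e+04·0.005/231 = 1.767.
Step 5 — 3dB bandwidth: Δω = ω₀/Q = 4.62e+04 rad/s; BW = Δω/(2π) = 7353 Hz.

(a) f₀ = 1.299e+04 Hz  (b) Q = 1.767  (c) BW = 7353 Hz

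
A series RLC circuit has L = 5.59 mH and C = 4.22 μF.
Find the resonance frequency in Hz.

Step 1 — Resonance condition Im(Z)=0 gives ω₀ = 1/√(LC).
Step 2 — ω₀ = 1/√(0.00559·4.22e-06) = 6511 rad/s.
Step 3 — f₀ = ω₀/(2π) = 1036 Hz.

f₀ = 1036 Hz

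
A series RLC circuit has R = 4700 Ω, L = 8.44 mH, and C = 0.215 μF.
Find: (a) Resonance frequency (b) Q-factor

Step 1 — Resonance condition Im(Z)=0 gives ω₀ = 1/√(LC).
Step 2 — ω₀ = 1/√(0.00844·2.15e-07) = 2.348e+04 rad/s.
Step 3 — f₀ = ω₀/(2π) = 3736 Hz.
Step 4 — Series Q: Q = ω₀L/R = 2.348e+04·0.00844/4700 = 0.04216.

(a) f₀ = 3736 Hz  (b) Q = 0.04216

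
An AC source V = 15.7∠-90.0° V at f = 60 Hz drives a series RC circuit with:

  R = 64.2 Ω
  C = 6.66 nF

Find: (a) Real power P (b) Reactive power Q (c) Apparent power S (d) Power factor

Step 1 — Angular frequency: ω = 2π·f = 2π·60 = 377 rad/s.
Step 2 — Component impedances:
  R: Z = R = 64.2 Ω
  C: Z = 1/(jωC) = -j/(ω·C) = 0 - j3.983e+05 Ω
Step 3 — Series combination: Z_total = R + C = 64.2 - j3.983e+05 Ω = 3.983e+05∠-90.0° Ω.
Step 4 — Source phasor: V = 15.7∠-90.0° V = 0 - j15.7 V.
Step 5 — Current: I = V / Z = 3.942e-05 - j6.354e-09 A = 3.942e-05∠-0.0° A.
Step 6 — Complex power: S = V·I* = 9.976e-08 - j0.0006189 VA.
Step 7 — Real power: P = Re(S) = 9.976e-08 W.
Step 8 — Reactive power: Q = Im(S) = -0.0006189 VAR.
Step 9 — Apparent power: |S| = 0.0006189 VA.
Step 10 — Power factor: PF = P/|S| = 0.0001612 (leading).

(a) P = 9.976e-08 W  (b) Q = -0.0006189 VAR  (c) S = 0.0006189 VA  (d) PF = 0.0001612 (leading)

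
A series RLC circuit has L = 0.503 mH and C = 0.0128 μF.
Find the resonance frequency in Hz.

Step 1 — Resonance condition Im(Z)=0 gives ω₀ = 1/√(LC).
Step 2 — ω₀ = 1/√(0.000503·1.28e-08) = 3.941e+05 rad/s.
Step 3 — f₀ = ω₀/(2π) = 6.272e+04 Hz.

f₀ = 6.272e+04 Hz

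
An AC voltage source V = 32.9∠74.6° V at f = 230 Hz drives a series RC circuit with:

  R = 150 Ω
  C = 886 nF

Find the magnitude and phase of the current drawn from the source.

Step 1 — Angular frequency: ω = 2π·f = 2π·230 = 1445 rad/s.
Step 2 — Component impedances:
  R: Z = R = 150 Ω
  C: Z = 1/(jωC) = -j/(ω·C) = 0 - j781 Ω
Step 3 — Series combination: Z_total = R + C = 150 - j781 Ω = 795.3∠-79.1° Ω.
Step 4 — Source phasor: V = 32.9∠74.6° V = 8.737 + j31.72 V.
Step 5 — Ohm's law: I = V / Z_total = (8.737 + j31.72) / (150 - j781) = -0.0371 + j0.01831 A.
Step 6 — Convert to polar: |I| = 0.04137 A, ∠I = 153.7°.

I = 0.04137∠153.7° A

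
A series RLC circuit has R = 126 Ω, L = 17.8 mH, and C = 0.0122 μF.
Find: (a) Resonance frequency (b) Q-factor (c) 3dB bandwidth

Step 1 — Resonance condition Im(Z)=0 gives ω₀ = 1/√(LC).
Step 2 — ω₀ = 1/√(0.0178·1.22e-08) = 6.786e+04 rad/s.
Step 3 — f₀ = ω₀/(2π) = 1.08e+04 Hz.
Step 4 — Series Q: Q = ω₀L/R = 6.786e+04·0.0178/126 = 9.586.
Step 5 — 3dB bandwidth: Δω = ω₀/Q = 7079 rad/s; BW = Δω/(2π) = 1127 Hz.

(a) f₀ = 1.08e+04 Hz  (b) Q = 9.586  (c) BW = 1127 Hz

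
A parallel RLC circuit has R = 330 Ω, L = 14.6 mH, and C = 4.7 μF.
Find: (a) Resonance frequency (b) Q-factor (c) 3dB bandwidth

Step 1 — Resonance: ω₀ = 1/√(LC) = 1/√(0.0146·4.7e-06) = 3817 rad/s.
Step 2 — f₀ = ω₀/(2π) = 607.6 Hz.
Step 3 — Parallel Q: Q = R/(ω₀L) = 330/(3817·0.0146) = 5.921.
Step 4 — Bandwidth: Δω = ω₀/Q = 644.7 rad/s; BW = Δω/(2π) = 102.6 Hz.

(a) f₀ = 607.6 Hz  (b) Q = 5.921  (c) BW = 102.6 Hz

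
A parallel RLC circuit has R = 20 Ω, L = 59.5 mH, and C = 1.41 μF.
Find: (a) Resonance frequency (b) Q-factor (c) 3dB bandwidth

Step 1 — Resonance: ω₀ = 1/√(LC) = 1/√(0.0595·1.41e-06) = 3452 rad/s.
Step 2 — f₀ = ω₀/(2π) = 549.5 Hz.
Step 3 — Parallel Q: Q = R/(ω₀L) = 20/(3452·0.0595) = 0.09736.
Step 4 — Bandwidth: Δω = ω₀/Q = 3.546e+04 rad/s; BW = Δω/(2π) = 5644 Hz.

(a) f₀ = 549.5 Hz  (b) Q = 0.09736  (c) BW = 5644 Hz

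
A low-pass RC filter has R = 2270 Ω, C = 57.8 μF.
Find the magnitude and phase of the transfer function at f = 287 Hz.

Step 1 — Angular frequency: ω = 2π·287 = 1803 rad/s.
Step 2 — Transfer function: H(jω) = 1/(1 + jωRC).
Step 3 — Denominator: 1 + jωRC = 1 + j·1803·2270·5.78e-05 = 1 + j236.6.
Step 4 — H = 1.786e-05 - j0.004226.
Step 5 — Magnitude: |H| = 0.004226 (-47.5 dB); phase: φ = -89.8°.

|H| = 0.004226 (-47.5 dB), φ = -89.8°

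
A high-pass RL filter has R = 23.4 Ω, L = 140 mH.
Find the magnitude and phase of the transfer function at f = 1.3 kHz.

Step 1 — Angular frequency: ω = 2π·1300 = 8168 rad/s.
Step 2 — Transfer function: H(jω) = jωL/(R + jωL).
Step 3 — Numerator jωL = j·1144; denominator R + jωL = 23.4 + j1144.
Step 4 — H = 0.9996 + j0.02045.
Step 5 — Magnitude: |H| = 0.9998 (-0.0 dB); phase: φ = 1.2°.

|H| = 0.9998 (-0.0 dB), φ = 1.2°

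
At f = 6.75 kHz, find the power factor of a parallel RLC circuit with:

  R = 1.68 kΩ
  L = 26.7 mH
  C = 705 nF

Step 1 — Angular frequency: ω = 2π·f = 2π·6750 = 4.241e+04 rad/s.
Step 2 — Component impedances:
  R: Z = R = 1680 Ω
  L: Z = jωL = j·4.241e+04·0.0267 = 0 + j1132 Ω
  C: Z = 1/(jωC) = -j/(ω·C) = 0 - j33.44 Ω
Step 3 — Parallel combination: 1/Z_total = 1/R + 1/L + 1/C; Z_total = 0.7066 - j34.45 Ω = 34.46∠-88.8° Ω.
Step 4 — Power factor: PF = cos(φ) = Re(Z)/|Z| = 0.70665/34.455 = 0.02051.
Step 5 — Type: Im(Z) = -34.45 ⇒ leading (phase φ = -88.8°).

PF = 0.02051 (leading, φ = -88.8°)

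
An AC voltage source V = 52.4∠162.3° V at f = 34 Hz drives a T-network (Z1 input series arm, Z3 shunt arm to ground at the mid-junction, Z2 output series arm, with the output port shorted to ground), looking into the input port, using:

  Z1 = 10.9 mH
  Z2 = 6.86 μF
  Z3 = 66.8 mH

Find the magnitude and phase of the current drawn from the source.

Step 1 — Angular frequency: ω = 2π·f = 2π·34 = 213.6 rad/s.
Step 2 — Component impedances:
  Z1: Z = jωL = j·213.6·0.0109 = 0 + j2.329 Ω
  Z2: Z = 1/(jωC) = -j/(ω·C) = 0 - j682.4 Ω
  Z3: Z = jωL = j·213.6·0.0668 = 0 + j14.27 Ω
Step 3 — With the output port shorted to ground, the output series arm Z2 runs from the junction to ground; the shunt arm Z3 also runs from the junction to ground. They appear in parallel: Z3 || Z2 = 0 + j14.58 Ω.
Step 4 — Series with input arm Z1: Z_in = Z1 + (Z3 || Z2) = 0 + j16.9 Ω = 16.9∠90.0° Ω.
Step 5 — Source phasor: V = 52.4∠162.3° V = -49.92 + j15.93 V.
Step 6 — Ohm's law: I = V / Z_total = (-49.92 + j15.93) / (0 + j16.9) = 0.9425 + j2.953 A.
Step 7 — Convert to polar: |I| = 3.1 A, ∠I = 72.3°.

I = 3.1∠72.3° A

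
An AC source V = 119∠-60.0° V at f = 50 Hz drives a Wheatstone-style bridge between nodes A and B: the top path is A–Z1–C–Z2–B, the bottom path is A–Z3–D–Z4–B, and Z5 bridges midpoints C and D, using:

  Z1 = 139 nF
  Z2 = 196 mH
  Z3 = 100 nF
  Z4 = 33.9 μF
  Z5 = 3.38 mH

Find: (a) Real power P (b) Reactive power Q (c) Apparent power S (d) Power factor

Step 1 — Angular frequency: ω = 2π·f = 2π·50 = 314.2 rad/s.
Step 2 — Component impedances:
  Z1: Z = 1/(jωC) = -j/(ω·C) = 0 - j2.29e+04 Ω
  Z2: Z = jωL = j·314.2·0.196 = 0 + j61.58 Ω
  Z3: Z = 1/(jωC) = -j/(ω·C) = 0 - j3.183e+04 Ω
  Z4: Z = 1/(jωC) = -j/(ω·C) = 0 - j93.9 Ω
  Z5: Z = jωL = j·314.2·0.00338 = 0 + j1.062 Ω
Step 3 — Bridge requires nodal analysis (the Z5 bridge couples midpoints C and D, so the two paths cannot be reduced to a simple series/parallel combination). Setting node B to ground and injecting 1 A at node A, the 3-node admittance system at A, C, D solves to V_A = Z_AB = 0 - j1.313e+04 Ω = 1.313e+04∠-90.0° Ω.
Step 4 — Source phasor: V = 119∠-60.0° V = 59.5 - j103.1 V.
Step 5 — Current: I = V / Z = 0.007847 + j0.00453 A = 0.009061∠30.0° A.
Step 6 — Complex power: S = V·I* = 0 - j1.078 VA.
Step 7 — Real power: P = Re(S) = 0 W.
Step 8 — Reactive power: Q = Im(S) = -1.078 VAR.
Step 9 — Apparent power: |S| = 1.078 VA.
Step 10 — Power factor: PF = P/|S| = 0 (leading).

(a) P = 0 W  (b) Q = -1.078 VAR  (c) S = 1.078 VA  (d) PF = 0 (leading)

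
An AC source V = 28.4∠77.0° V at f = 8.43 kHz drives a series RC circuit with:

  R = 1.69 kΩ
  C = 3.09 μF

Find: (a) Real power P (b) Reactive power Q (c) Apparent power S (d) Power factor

Step 1 — Angular frequency: ω = 2π·f = 2π·8430 = 5.297e+04 rad/s.
Step 2 — Component impedances:
  R: Z = R = 1690 Ω
  C: Z = 1/(jωC) = -j/(ω·C) = 0 - j6.11 Ω
Step 3 — Series combination: Z_total = R + C = 1690 - j6.11 Ω = 1690∠-0.2° Ω.
Step 4 — Source phasor: V = 28.4∠77.0° V = 6.389 + j27.67 V.
Step 5 — Current: I = V / Z = 0.003721 + j0.01639 A = 0.0168∠77.2° A.
Step 6 — Complex power: S = V·I* = 0.4772 - j0.001725 VA.
Step 7 — Real power: P = Re(S) = 0.4772 W.
Step 8 — Reactive power: Q = Im(S) = -0.001725 VAR.
Step 9 — Apparent power: |S| = 0.4773 VA.
Step 10 — Power factor: PF = P/|S| = 1 (leading).

(a) P = 0.4772 W  (b) Q = -0.001725 VAR  (c) S = 0.4773 VA  (d) PF = 1 (leading)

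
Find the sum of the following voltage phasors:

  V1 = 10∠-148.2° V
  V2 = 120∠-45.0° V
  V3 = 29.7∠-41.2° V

Step 1 — Convert each phasor to rectangular form:
  V1 = 10·(cos(-148.2°) + j·sin(-148.2°)) = -8.499 - j5.27 V
  V2 = 120·(cos(-45.0°) + j·sin(-45.0°)) = 84.85 - j84.85 V
  V3 = 29.7·(cos(-41.2°) + j·sin(-41.2°)) = 22.35 - j19.56 V
Step 2 — Sum components: V_total = 98.7 - j109.7 V.
Step 3 — Convert to polar: |V_total| = 147.6 V, ∠V_total = -48.0°.

V_total = 147.6∠-48.0° V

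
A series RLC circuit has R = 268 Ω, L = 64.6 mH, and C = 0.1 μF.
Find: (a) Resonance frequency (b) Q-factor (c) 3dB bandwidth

Step 1 — Resonance: ω₀ = 1/√(LC) = 1/√(0.0646·1e-07) = 1.244e+04 rad/s.
Step 2 — f₀ = ω₀/(2π) = 1980 Hz.
Step 3 — Series Q: Q = ω₀L/R = 1.244e+04·0.0646/268 = 2.999.
Step 4 — Bandwidth: Δω = ω₀/Q = 4149 rad/s; BW = Δω/(2π) = 660.3 Hz.

(a) f₀ = 1980 Hz  (b) Q = 2.999  (c) BW = 660.3 Hz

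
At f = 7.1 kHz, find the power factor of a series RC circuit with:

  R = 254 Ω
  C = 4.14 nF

Step 1 — Angular frequency: ω = 2π·f = 2π·7100 = 4.461e+04 rad/s.
Step 2 — Component impedances:
  R: Z = R = 254 Ω
  C: Z = 1/(jωC) = -j/(ω·C) = 0 - j5415 Ω
Step 3 — Series combination: Z_total = R + C = 254 - j5415 Ω = 5420∠-87.3° Ω.
Step 4 — Power factor: PF = cos(φ) = Re(Z)/|Z| = 254/5420 = 0.04686.
Step 5 — Type: Im(Z) = -5415 ⇒ leading (phase φ = -87.3°).

PF = 0.04686 (leading, φ = -87.3°)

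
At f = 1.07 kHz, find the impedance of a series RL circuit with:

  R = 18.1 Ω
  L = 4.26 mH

Step 1 — Angular frequency: ω = 2π·f = 2π·1070 = 6723 rad/s.
Step 2 — Component impedances:
  R: Z = R = 18.1 Ω
  L: Z = jωL = j·6723·0.00426 = 0 + j28.64 Ω
Step 3 — Series combination: Z_total = R + L = 18.1 + j28.64 Ω = 33.88∠57.7° Ω.

Z = 18.1 + j28.64 Ω = 33.88∠57.7° Ω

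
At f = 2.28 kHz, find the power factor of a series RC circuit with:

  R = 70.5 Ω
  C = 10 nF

Step 1 — Angular frequency: ω = 2π·f = 2π·2280 = 1.433e+04 rad/s.
Step 2 — Component impedances:
  R: Z = R = 70.5 Ω
  C: Z = 1/(jωC) = -j/(ω·C) = 0 - j6980 Ω
Step 3 — Series combination: Z_total = R + C = 70.5 - j6980 Ω = 6981∠-89.4° Ω.
Step 4 — Power factor: PF = cos(φ) = Re(Z)/|Z| = 70.5/6981 = 0.0101.
Step 5 — Type: Im(Z) = -6980 ⇒ leading (phase φ = -89.4°).

PF = 0.0101 (leading, φ = -89.4°)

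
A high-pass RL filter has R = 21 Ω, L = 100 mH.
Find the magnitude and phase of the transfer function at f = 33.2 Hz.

Step 1 — Angular frequency: ω = 2π·33.2 = 208.6 rad/s.
Step 2 — Transfer function: H(jω) = jωL/(R + jωL).
Step 3 — Numerator jωL = j·20.86; denominator R + jωL = 21 + j20.86.
Step 4 — H = 0.4967 + j0.5.
Step 5 — Magnitude: |H| = 0.7047 (-3.0 dB); phase: φ = 45.2°.

|H| = 0.7047 (-3.0 dB), φ = 45.2°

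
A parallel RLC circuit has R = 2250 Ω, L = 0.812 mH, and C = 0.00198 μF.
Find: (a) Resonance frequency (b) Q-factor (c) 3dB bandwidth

Step 1 — Resonance: ω₀ = 1/√(LC) = 1/√(0.000812·1.98e-09) = 7.887e+05 rad/s.
Step 2 — f₀ = ω₀/(2π) = 1.255e+05 Hz.
Step 3 — Parallel Q: Q = R/(ω₀L) = 2250/(7.887e+05·0.000812) = 3.513.
Step 4 — Bandwidth: Δω = ω₀/Q = 2.245e+05 rad/s; BW = Δω/(2π) = 3.573e+04 Hz.

(a) f₀ = 1.255e+05 Hz  (b) Q = 3.513  (c) BW = 3.573e+04 Hz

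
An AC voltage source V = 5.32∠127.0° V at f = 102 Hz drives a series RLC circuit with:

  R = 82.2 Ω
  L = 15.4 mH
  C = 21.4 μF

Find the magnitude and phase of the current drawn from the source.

Step 1 — Angular frequency: ω = 2π·f = 2π·102 = 640.9 rad/s.
Step 2 — Component impedances:
  R: Z = R = 82.2 Ω
  L: Z = jωL = j·640.9·0.0154 = 0 + j9.87 Ω
  C: Z = 1/(jωC) = -j/(ω·C) = 0 - j72.91 Ω
Step 3 — Series combination: Z_total = R + L + C = 82.2 - j63.04 Ω = 103.6∠-37.5° Ω.
Step 4 — Source phasor: V = 5.32∠127.0° V = -3.202 + j4.249 V.
Step 5 — Ohm's law: I = V / Z_total = (-3.202 + j4.249) / (82.2 - j63.04) = -0.04948 + j0.01374 A.
Step 6 — Convert to polar: |I| = 0.05136 A, ∠I = 164.5°.

I = 0.05136∠164.5° A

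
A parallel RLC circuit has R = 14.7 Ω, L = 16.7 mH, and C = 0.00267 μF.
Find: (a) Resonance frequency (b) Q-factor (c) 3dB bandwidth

Step 1 — Resonance: ω₀ = 1/√(LC) = 1/√(0.0167·2.67e-09) = 1.498e+05 rad/s.
Step 2 — f₀ = ω₀/(2π) = 2.383e+04 Hz.
Step 3 — Parallel Q: Q = R/(ω₀L) = 14.7/(1.498e+05·0.0167) = 0.005878.
Step 4 — Bandwidth: Δω = ω₀/Q = 2.548e+07 rad/s; BW = Δω/(2π) = 4.055e+06 Hz.

(a) f₀ = 2.383e+04 Hz  (b) Q = 0.005878  (c) BW = 4.055e+06 Hz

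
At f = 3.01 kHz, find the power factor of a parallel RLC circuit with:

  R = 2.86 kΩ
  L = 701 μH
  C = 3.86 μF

Step 1 — Angular frequency: ω = 2π·f = 2π·3010 = 1.891e+04 rad/s.
Step 2 — Component impedances:
  R: Z = R = 2860 Ω
  L: Z = jωL = j·1.891e+04·0.000701 = 0 + j13.26 Ω
  C: Z = 1/(jωC) = -j/(ω·C) = 0 - j13.7 Ω
Step 3 — Parallel combination: 1/Z_total = 1/R + 1/L + 1/C; Z_total = 58.17 + j403.7 Ω = 407.9∠81.8° Ω.
Step 4 — Power factor: PF = cos(φ) = Re(Z)/|Z| = 58.17/407.9 = 0.1426.
Step 5 — Type: Im(Z) = 403.7 ⇒ lagging (phase φ = 81.8°).

PF = 0.1426 (lagging, φ = 81.8°)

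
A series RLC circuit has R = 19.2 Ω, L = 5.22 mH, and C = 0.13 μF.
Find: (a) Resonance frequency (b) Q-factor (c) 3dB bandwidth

Step 1 — Resonance condition Im(Z)=0 gives ω₀ = 1/√(LC).
Step 2 — ω₀ = 1/√(0.00522·1.3e-07) = 3.839e+04 rad/s.
Step 3 — f₀ = ω₀/(2π) = 6110 Hz.
Step 4 — Series Q: Q = ω₀L/R = 3.839e+04·0.00522/19.2 = 10.44.
Step 5 — 3dB bandwidth: Δω = ω₀/Q = 3678 rad/s; BW = Δω/(2π) = 585.4 Hz.

(a) f₀ = 6110 Hz  (b) Q = 10.44  (c) BW = 585.4 Hz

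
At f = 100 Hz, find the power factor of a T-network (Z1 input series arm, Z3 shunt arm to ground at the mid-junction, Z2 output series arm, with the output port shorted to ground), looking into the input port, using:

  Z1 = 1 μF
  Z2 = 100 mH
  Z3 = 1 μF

Step 1 — Angular frequency: ω = 2π·f = 2π·100 = 628.3 rad/s.
Step 2 — Component impedances:
  Z1: Z = 1/(jωC) = -j/(ω·C) = 0 - j1592 Ω
  Z2: Z = jωL = j·628.3·0.1 = 0 + j62.83 Ω
  Z3: Z = 1/(jωC) = -j/(ω·C) = 0 - j1592 Ω
Step 3 — With the output port shorted to ground, the output series arm Z2 runs from the junction to ground; the shunt arm Z3 also runs from the junction to ground. They appear in parallel: Z3 || Z2 = 0 + j65.41 Ω.
Step 4 — Series with input arm Z1: Z_in = Z1 + (Z3 || Z2) = 0 - j1526 Ω = 1526∠-90.0° Ω.
Step 5 — Power factor: PF = cos(φ) = Re(Z)/|Z| = 0/1526 = 0.
Step 6 — Type: Im(Z) = -1526 ⇒ leading (phase φ = -90.0°).

PF = 0 (leading, φ = -90.0°)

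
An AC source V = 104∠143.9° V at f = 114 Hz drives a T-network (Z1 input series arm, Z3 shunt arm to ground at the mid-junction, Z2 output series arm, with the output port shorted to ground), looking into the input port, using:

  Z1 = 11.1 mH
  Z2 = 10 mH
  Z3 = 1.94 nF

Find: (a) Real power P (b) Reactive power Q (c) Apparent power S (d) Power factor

Step 1 — Angular frequency: ω = 2π·f = 2π·114 = 716.3 rad/s.
Step 2 — Component impedances:
  Z1: Z = jωL = j·716.3·0.0111 = 0 + j7.951 Ω
  Z2: Z = jωL = j·716.3·0.01 = 0 + j7.163 Ω
  Z3: Z = 1/(jωC) = -j/(ω·C) = 0 - j7.196e+05 Ω
Step 3 — With the output port shorted to ground, the output series arm Z2 runs from the junction to ground; the shunt arm Z3 also runs from the junction to ground. They appear in parallel: Z3 || Z2 = 0 + j7.163 Ω.
Step 4 — Series with input arm Z1: Z_in = Z1 + (Z3 || Z2) = 0 + j15.11 Ω = 15.11∠90.0° Ω.
Step 5 — Source phasor: V = 104∠143.9° V = -84.03 + j61.28 V.
Step 6 — Current: I = V / Z = 4.054 + j5.56 A = 6.881∠53.9° A.
Step 7 — Complex power: S = V·I* = 0 + j715.6 VA.
Step 8 — Real power: P = Re(S) = 0 W.
Step 9 — Reactive power: Q = Im(S) = 715.6 VAR.
Step 10 — Apparent power: |S| = 715.6 VA.
Step 11 — Power factor: PF = P/|S| = 0 (lagging).

(a) P = 0 W  (b) Q = 715.6 VAR  (c) S = 715.6 VA  (d) PF = 0 (lagging)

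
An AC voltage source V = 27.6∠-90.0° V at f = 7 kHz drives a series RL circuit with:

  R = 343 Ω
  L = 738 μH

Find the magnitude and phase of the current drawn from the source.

Step 1 — Angular frequency: ω = 2π·f = 2π·7000 = 4.398e+04 rad/s.
Step 2 — Component impedances:
  R: Z = R = 343 Ω
  L: Z = jωL = j·4.398e+04·0.000738 = 0 + j32.46 Ω
Step 3 — Series combination: Z_total = R + L = 343 + j32.46 Ω = 344.5∠5.4° Ω.
Step 4 — Source phasor: V = 27.6∠-90.0° V = 0 - j27.6 V.
Step 5 — Ohm's law: I = V / Z_total = (0 - j27.6) / (343 + j32.46) = -0.007547 - j0.07975 A.
Step 6 — Convert to polar: |I| = 0.08011 A, ∠I = -95.4°.

I = 0.08011∠-95.4° A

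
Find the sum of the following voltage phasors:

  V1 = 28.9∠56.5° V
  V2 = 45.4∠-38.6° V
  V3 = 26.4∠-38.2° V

Step 1 — Convert each phasor to rectangular form:
  V1 = 28.9·(cos(56.5°) + j·sin(56.5°)) = 15.95 + j24.1 V
  V2 = 45.4·(cos(-38.6°) + j·sin(-38.6°)) = 35.48 - j28.32 V
  V3 = 26.4·(cos(-38.2°) + j·sin(-38.2°)) = 20.75 - j16.33 V
Step 2 — Sum components: V_total = 72.18 - j20.55 V.
Step 3 — Convert to polar: |V_total| = 75.05 V, ∠V_total = -15.9°.

V_total = 75.05∠-15.9° V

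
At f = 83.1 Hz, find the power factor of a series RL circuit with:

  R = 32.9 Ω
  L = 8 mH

Step 1 — Angular frequency: ω = 2π·f = 2π·83.1 = 522.1 rad/s.
Step 2 — Component impedances:
  R: Z = R = 32.9 Ω
  L: Z = jωL = j·522.1·0.008 = 0 + j4.177 Ω
Step 3 — Series combination: Z_total = R + L = 32.9 + j4.177 Ω = 33.16∠7.2° Ω.
Step 4 — Power factor: PF = cos(φ) = Re(Z)/|Z| = 32.9/33.164 = 0.992.
Step 5 — Type: Im(Z) = 4.177 ⇒ lagging (phase φ = 7.2°).

PF = 0.992 (lagging, φ = 7.2°)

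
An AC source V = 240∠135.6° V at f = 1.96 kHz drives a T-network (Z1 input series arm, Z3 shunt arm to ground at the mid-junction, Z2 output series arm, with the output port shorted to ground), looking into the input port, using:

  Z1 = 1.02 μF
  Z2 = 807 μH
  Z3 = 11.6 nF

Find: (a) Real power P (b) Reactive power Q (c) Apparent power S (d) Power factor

Step 1 — Angular frequency: ω = 2π·f = 2π·1960 = 1.232e+04 rad/s.
Step 2 — Component impedances:
  Z1: Z = 1/(jωC) = -j/(ω·C) = 0 - j79.61 Ω
  Z2: Z = jωL = j·1.232e+04·0.000807 = 0 + j9.938 Ω
  Z3: Z = 1/(jωC) = -j/(ω·C) = 0 - j7000 Ω
Step 3 — With the output port shorted to ground, the output series arm Z2 runs from the junction to ground; the shunt arm Z3 also runs from the junction to ground. They appear in parallel: Z3 || Z2 = 0 + j9.952 Ω.
Step 4 — Series with input arm Z1: Z_in = Z1 + (Z3 || Z2) = 0 - j69.66 Ω = 69.66∠-90.0° Ω.
Step 5 — Source phasor: V = 240∠135.6° V = -171.5 + j167.9 V.
Step 6 — Current: I = V / Z = -2.411 - j2.462 A = 3.445∠-134.4° A.
Step 7 — Complex power: S = V·I* = 0 - j826.9 VA.
Step 8 — Real power: P = Re(S) = 0 W.
Step 9 — Reactive power: Q = Im(S) = -826.9 VAR.
Step 10 — Apparent power: |S| = 826.9 VA.
Step 11 — Power factor: PF = P/|S| = 0 (leading).

(a) P = 0 W  (b) Q = -826.9 VAR  (c) S = 826.9 VA  (d) PF = 0 (leading)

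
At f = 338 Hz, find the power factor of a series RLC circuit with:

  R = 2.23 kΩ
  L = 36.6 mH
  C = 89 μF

Step 1 — Angular frequency: ω = 2π·f = 2π·338 = 2124 rad/s.
Step 2 — Component impedances:
  R: Z = R = 2230 Ω
  L: Z = jωL = j·2124·0.0366 = 0 + j77.73 Ω
  C: Z = 1/(jωC) = -j/(ω·C) = 0 - j5.291 Ω
Step 3 — Series combination: Z_total = R + L + C = 2230 + j72.44 Ω = 2231∠1.9° Ω.
Step 4 — Power factor: PF = cos(φ) = Re(Z)/|Z| = 2230/2231.2 = 0.9995.
Step 5 — Type: Im(Z) = 72.44 ⇒ lagging (phase φ = 1.9°).

PF = 0.9995 (lagging, φ = 1.9°)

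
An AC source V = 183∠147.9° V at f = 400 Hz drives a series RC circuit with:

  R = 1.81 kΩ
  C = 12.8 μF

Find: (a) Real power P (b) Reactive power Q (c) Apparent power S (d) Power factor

Step 1 — Angular frequency: ω = 2π·f = 2π·400 = 2513 rad/s.
Step 2 — Component impedances:
  R: Z = R = 1810 Ω
  C: Z = 1/(jωC) = -j/(ω·C) = 0 - j31.08 Ω
Step 3 — Series combination: Z_total = R + C = 1810 - j31.08 Ω = 1810∠-1.0° Ω.
Step 4 — Source phasor: V = 183∠147.9° V = -155 + j97.25 V.
Step 5 — Current: I = V / Z = -0.08655 + j0.05224 A = 0.1011∠148.9° A.
Step 6 — Complex power: S = V·I* = 18.5 - j0.3177 VA.
Step 7 — Real power: P = Re(S) = 18.5 W.
Step 8 — Reactive power: Q = Im(S) = -0.3177 VAR.
Step 9 — Apparent power: |S| = 18.5 VA.
Step 10 — Power factor: PF = P/|S| = 0.9999 (leading).

(a) P = 18.5 W  (b) Q = -0.3177 VAR  (c) S = 18.5 VA  (d) PF = 0.9999 (leading)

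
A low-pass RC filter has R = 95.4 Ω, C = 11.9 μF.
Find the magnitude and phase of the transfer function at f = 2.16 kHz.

Step 1 — Angular frequency: ω = 2π·2160 = 1.357e+04 rad/s.
Step 2 — Transfer function: H(jω) = 1/(1 + jωRC).
Step 3 — Denominator: 1 + jωRC = 1 + j·1.357e+04·95.4·1.19e-05 = 1 + j15.41.
Step 4 — H = 0.004195 - j0.06463.
Step 5 — Magnitude: |H| = 0.06477 (-23.8 dB); phase: φ = -86.3°.

|H| = 0.06477 (-23.8 dB), φ = -86.3°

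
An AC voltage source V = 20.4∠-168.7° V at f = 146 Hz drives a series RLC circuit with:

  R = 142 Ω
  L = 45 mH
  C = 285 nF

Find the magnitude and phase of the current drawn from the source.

Step 1 — Angular frequency: ω = 2π·f = 2π·146 = 917.3 rad/s.
Step 2 — Component impedances:
  R: Z = R = 142 Ω
  L: Z = jωL = j·917.3·0.045 = 0 + j41.28 Ω
  C: Z = 1/(jωC) = -j/(ω·C) = 0 - j3825 Ω
Step 3 — Series combination: Z_total = R + L + C = 142 - j3784 Ω = 3786∠-87.9° Ω.
Step 4 — Source phasor: V = 20.4∠-168.7° V = -20 - j3.997 V.
Step 5 — Ohm's law: I = V / Z_total = (-20 - j3.997) / (142 - j3784) = 0.0008568 - j0.005319 A.
Step 6 — Convert to polar: |I| = 0.005388 A, ∠I = -80.8°.

I = 0.005388∠-80.8° A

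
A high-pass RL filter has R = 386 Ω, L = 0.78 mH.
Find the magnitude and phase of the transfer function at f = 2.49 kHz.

Step 1 — Angular frequency: ω = 2π·2490 = 1.565e+04 rad/s.
Step 2 — Transfer function: H(jω) = jωL/(R + jωL).
Step 3 — Numerator jωL = j·12.2; denominator R + jωL = 386 + j12.2.
Step 4 — H = 0.0009985 + j0.03158.
Step 5 — Magnitude: |H| = 0.0316 (-30.0 dB); phase: φ = 88.2°.

|H| = 0.0316 (-30.0 dB), φ = 88.2°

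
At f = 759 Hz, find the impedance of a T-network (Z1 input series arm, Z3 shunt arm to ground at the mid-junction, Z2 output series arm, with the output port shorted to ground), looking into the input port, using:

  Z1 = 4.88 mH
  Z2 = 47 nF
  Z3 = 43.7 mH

Step 1 — Angular frequency: ω = 2π·f = 2π·759 = 4769 rad/s.
Step 2 — Component impedances:
  Z1: Z = jωL = j·4769·0.00488 = 0 + j23.27 Ω
  Z2: Z = 1/(jωC) = -j/(ω·C) = 0 - j4461 Ω
  Z3: Z = jωL = j·4769·0.0437 = 0 + j208.4 Ω
Step 3 — With the output port shorted to ground, the output series arm Z2 runs from the junction to ground; the shunt arm Z3 also runs from the junction to ground. They appear in parallel: Z3 || Z2 = 0 + j218.6 Ω.
Step 4 — Series with input arm Z1: Z_in = Z1 + (Z3 || Z2) = 0 + j241.9 Ω = 241.9∠90.0° Ω.

Z = 0 + j241.9 Ω = 241.9∠90.0° Ω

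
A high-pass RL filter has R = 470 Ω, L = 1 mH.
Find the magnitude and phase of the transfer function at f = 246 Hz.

Step 1 — Angular frequency: ω = 2π·246 = 1546 rad/s.
Step 2 — Transfer function: H(jω) = jωL/(R + jωL).
Step 3 — Numerator jωL = j·1.546; denominator R + jωL = 470 + j1.546.
Step 4 — H = 1.082e-05 + j0.003289.
Step 5 — Magnitude: |H| = 0.003289 (-49.7 dB); phase: φ = 89.8°.

|H| = 0.003289 (-49.7 dB), φ = 89.8°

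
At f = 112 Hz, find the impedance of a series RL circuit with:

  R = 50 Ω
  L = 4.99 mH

Step 1 — Angular frequency: ω = 2π·f = 2π·112 = 703.7 rad/s.
Step 2 — Component impedances:
  R: Z = R = 50 Ω
  L: Z = jωL = j·703.7·0.00499 = 0 + j3.512 Ω
Step 3 — Series combination: Z_total = R + L = 50 + j3.512 Ω = 50.12∠4.0° Ω.

Z = 50 + j3.512 Ω = 50.12∠4.0° Ω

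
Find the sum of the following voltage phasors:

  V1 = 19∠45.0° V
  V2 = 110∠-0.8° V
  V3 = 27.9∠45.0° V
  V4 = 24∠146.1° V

Step 1 — Convert each phasor to rectangular form:
  V1 = 19·(cos(45.0°) + j·sin(45.0°)) = 13.44 + j13.44 V
  V2 = 110·(cos(-0.8°) + j·sin(-0.8°)) = 110 - j1.536 V
  V3 = 27.9·(cos(45.0°) + j·sin(45.0°)) = 19.73 + j19.73 V
  V4 = 24·(cos(146.1°) + j·sin(146.1°)) = -19.92 + j13.39 V
Step 2 — Sum components: V_total = 123.2 + j45.01 V.
Step 3 — Convert to polar: |V_total| = 131.2 V, ∠V_total = 20.1°.

V_total = 131.2∠20.1° V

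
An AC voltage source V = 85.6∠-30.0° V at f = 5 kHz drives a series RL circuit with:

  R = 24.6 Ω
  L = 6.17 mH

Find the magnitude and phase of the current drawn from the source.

Step 1 — Angular frequency: ω = 2π·f = 2π·5000 = 3.142e+04 rad/s.
Step 2 — Component impedances:
  R: Z = R = 24.6 Ω
  L: Z = jωL = j·3.142e+04·0.00617 = 0 + j193.8 Ω
Step 3 — Series combination: Z_total = R + L = 24.6 + j193.8 Ω = 195.4∠82.8° Ω.
Step 4 — Source phasor: V = 85.6∠-30.0° V = 74.13 - j42.8 V.
Step 5 — Ohm's law: I = V / Z_total = (74.13 - j42.8) / (24.6 + j193.8) = -0.1695 - j0.404 A.
Step 6 — Convert to polar: |I| = 0.4381 A, ∠I = -112.8°.

I = 0.4381∠-112.8° A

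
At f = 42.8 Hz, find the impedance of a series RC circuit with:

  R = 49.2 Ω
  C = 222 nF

Step 1 — Angular frequency: ω = 2π·f = 2π·42.8 = 268.9 rad/s.
Step 2 — Component impedances:
  R: Z = R = 49.2 Ω
  C: Z = 1/(jωC) = -j/(ω·C) = 0 - j1.675e+04 Ω
Step 3 — Series combination: Z_total = R + C = 49.2 - j1.675e+04 Ω = 1.675e+04∠-89.8° Ω.

Z = 49.2 - j1.675e+04 Ω = 1.675e+04∠-89.8° Ω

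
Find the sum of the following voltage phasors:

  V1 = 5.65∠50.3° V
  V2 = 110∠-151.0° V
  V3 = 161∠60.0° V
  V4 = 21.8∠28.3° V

Step 1 — Convert each phasor to rectangular form:
  V1 = 5.65·(cos(50.3°) + j·sin(50.3°)) = 3.609 + j4.347 V
  V2 = 110·(cos(-151.0°) + j·sin(-151.0°)) = -96.21 - j53.33 V
  V3 = 161·(cos(60.0°) + j·sin(60.0°)) = 80.5 + j139.4 V
  V4 = 21.8·(cos(28.3°) + j·sin(28.3°)) = 19.19 + j10.34 V
Step 2 — Sum components: V_total = 7.095 + j100.8 V.
Step 3 — Convert to polar: |V_total| = 101 V, ∠V_total = 86.0°.

V_total = 101∠86.0° V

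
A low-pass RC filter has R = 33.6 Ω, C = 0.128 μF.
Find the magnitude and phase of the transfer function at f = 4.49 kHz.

Step 1 — Angular frequency: ω = 2π·4490 = 2.821e+04 rad/s.
Step 2 — Transfer function: H(jω) = 1/(1 + jωRC).
Step 3 — Denominator: 1 + jωRC = 1 + j·2.821e+04·33.6·1.28e-07 = 1 + j0.1213.
Step 4 — H = 0.9855 - j0.1196.
Step 5 — Magnitude: |H| = 0.9927 (-0.1 dB); phase: φ = -6.9°.

|H| = 0.9927 (-0.1 dB), φ = -6.9°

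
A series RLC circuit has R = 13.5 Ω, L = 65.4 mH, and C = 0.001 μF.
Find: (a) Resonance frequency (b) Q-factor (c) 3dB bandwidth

Step 1 — Resonance condition Im(Z)=0 gives ω₀ = 1/√(LC).
Step 2 — ω₀ = 1/√(0.0654·1e-09) = 1.237e+05 rad/s.
Step 3 — f₀ = ω₀/(2π) = 1.968e+04 Hz.
Step 4 — Series Q: Q = ω₀L/R = 1.237e+05·0.0654/13.5 = 599.
Step 5 — 3dB bandwidth: Δω = ω₀/Q = 206.4 rad/s; BW = Δω/(2π) = 32.85 Hz.

(a) f₀ = 1.968e+04 Hz  (b) Q = 599  (c) BW = 32.85 Hz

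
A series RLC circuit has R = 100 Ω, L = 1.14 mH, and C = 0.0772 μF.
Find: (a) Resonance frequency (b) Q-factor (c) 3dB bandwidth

Step 1 — Resonance: ω₀ = 1/√(LC) = 1/√(0.00114·7.72e-08) = 1.066e+05 rad/s.
Step 2 — f₀ = ω₀/(2π) = 1.697e+04 Hz.
Step 3 — Series Q: Q = ω₀L/R = 1.066e+05·0.00114/100 = 1.215.
Step 4 — Bandwidth: Δω = ω₀/Q = 8.772e+04 rad/s; BW = Δω/(2π) = 1.396e+04 Hz.

(a) f₀ = 1.697e+04 Hz  (b) Q = 1.215  (c) BW = 1.396e+04 Hz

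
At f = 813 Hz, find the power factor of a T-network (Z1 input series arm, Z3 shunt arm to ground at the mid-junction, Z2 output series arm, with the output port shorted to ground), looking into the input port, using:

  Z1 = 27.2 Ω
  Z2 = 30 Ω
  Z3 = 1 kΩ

Step 1 — Angular frequency: ω = 2π·f = 2π·813 = 5108 rad/s.
Step 2 — Component impedances:
  Z1: Z = R = 27.2 Ω
  Z2: Z = R = 30 Ω
  Z3: Z = R = 1000 Ω
Step 3 — With the output port shorted to ground, the output series arm Z2 runs from the junction to ground; the shunt arm Z3 also runs from the junction to ground. They appear in parallel: Z3 || Z2 = 29.13 Ω.
Step 4 — Series with input arm Z1: Z_in = Z1 + (Z3 || Z2) = 56.33 Ω = 56.33∠0.0° Ω.
Step 5 — Power factor: PF = cos(φ) = Re(Z)/|Z| = 56.33/56.33 = 1.
Step 6 — Type: Im(Z) = 0 ⇒ unity (phase φ = 0.0°).

PF = 1 (unity, φ = 0.0°)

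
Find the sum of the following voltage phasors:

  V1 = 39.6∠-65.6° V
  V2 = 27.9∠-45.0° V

Step 1 — Convert each phasor to rectangular form:
  V1 = 39.6·(cos(-65.6°) + j·sin(-65.6°)) = 16.36 - j36.06 V
  V2 = 27.9·(cos(-45.0°) + j·sin(-45.0°)) = 19.73 - j19.73 V
Step 2 — Sum components: V_total = 36.09 - j55.79 V.
Step 3 — Convert to polar: |V_total| = 66.45 V, ∠V_total = -57.1°.

V_total = 66.45∠-57.1° V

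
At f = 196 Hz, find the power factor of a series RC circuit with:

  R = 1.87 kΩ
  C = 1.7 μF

Step 1 — Angular frequency: ω = 2π·f = 2π·196 = 1232 rad/s.
Step 2 — Component impedances:
  R: Z = R = 1870 Ω
  C: Z = 1/(jωC) = -j/(ω·C) = 0 - j477.7 Ω
Step 3 — Series combination: Z_total = R + C = 1870 - j477.7 Ω = 1930∠-14.3° Ω.
Step 4 — Power factor: PF = cos(φ) = Re(Z)/|Z| = 1870/1930 = 0.9689.
Step 5 — Type: Im(Z) = -477.7 ⇒ leading (phase φ = -14.3°).

PF = 0.9689 (leading, φ = -14.3°)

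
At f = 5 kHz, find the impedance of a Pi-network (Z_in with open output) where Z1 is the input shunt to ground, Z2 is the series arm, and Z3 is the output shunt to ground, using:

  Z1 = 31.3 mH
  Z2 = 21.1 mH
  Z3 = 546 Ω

Step 1 — Angular frequency: ω = 2π·f = 2π·5000 = 3.142e+04 rad/s.
Step 2 — Component impedances:
  Z1: Z = jωL = j·3.142e+04·0.0313 = 0 + j983.3 Ω
  Z2: Z = jωL = j·3.142e+04·0.0211 = 0 + j662.9 Ω
  Z3: Z = R = 546 Ω
Step 3 — With open output, the series arm Z2 and the output shunt Z3 appear in series to ground: Z2 + Z3 = 546 + j662.9 Ω.
Step 4 — Parallel with input shunt Z1: Z_in = Z1 || (Z2 + Z3) = 175.5 + j454.2 Ω = 486.9∠68.9° Ω.

Z = 175.5 + j454.2 Ω = 486.9∠68.9° Ω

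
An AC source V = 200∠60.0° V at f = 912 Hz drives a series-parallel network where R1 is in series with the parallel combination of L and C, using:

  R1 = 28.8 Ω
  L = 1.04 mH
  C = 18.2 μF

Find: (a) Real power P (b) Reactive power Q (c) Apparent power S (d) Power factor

Step 1 — Angular frequency: ω = 2π·f = 2π·912 = 5730 rad/s.
Step 2 — Component impedances:
  R1: Z = R = 28.8 Ω
  L: Z = jωL = j·5730·0.00104 = 0 + j5.959 Ω
  C: Z = 1/(jωC) = -j/(ω·C) = 0 - j9.589 Ω
Step 3 — Parallel branch: L || C = 1/(1/L + 1/C) = 0 + j15.75 Ω.
Step 4 — Series with R1: Z_total = R1 + (L || C) = 28.8 + j15.75 Ω = 32.82∠28.7° Ω.
Step 5 — Source phasor: V = 200∠60.0° V = 100 + j173.2 V.
Step 6 — Current: I = V / Z = 5.205 + j3.169 A = 6.093∠31.3° A.
Step 7 — Complex power: S = V·I* = 1069 + j584.6 VA.
Step 8 — Real power: P = Re(S) = 1069 W.
Step 9 — Reactive power: Q = Im(S) = 584.6 VAR.
Step 10 — Apparent power: |S| = 1219 VA.
Step 11 — Power factor: PF = P/|S| = 0.8774 (lagging).

(a) P = 1069 W  (b) Q = 584.6 VAR  (c) S = 1219 VA  (d) PF = 0.8774 (lagging)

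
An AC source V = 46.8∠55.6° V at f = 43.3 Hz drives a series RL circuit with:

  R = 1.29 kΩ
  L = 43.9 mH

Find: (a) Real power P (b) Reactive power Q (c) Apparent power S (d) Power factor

Step 1 — Angular frequency: ω = 2π·f = 2π·43.3 = 272.1 rad/s.
Step 2 — Component impedances:
  R: Z = R = 1290 Ω
  L: Z = jωL = j·272.1·0.0439 = 0 + j11.94 Ω
Step 3 — Series combination: Z_total = R + L = 1290 + j11.94 Ω = 1290∠0.5° Ω.
Step 4 — Source phasor: V = 46.8∠55.6° V = 26.44 + j38.62 V.
Step 5 — Current: I = V / Z = 0.02077 + j0.02974 A = 0.03628∠55.1° A.
Step 6 — Complex power: S = V·I* = 1.698 + j0.01572 VA.
Step 7 — Real power: P = Re(S) = 1.698 W.
Step 8 — Reactive power: Q = Im(S) = 0.01572 VAR.
Step 9 — Apparent power: |S| = 1.698 VA.
Step 10 — Power factor: PF = P/|S| = 1 (lagging).

(a) P = 1.698 W  (b) Q = 0.01572 VAR  (c) S = 1.698 VA  (d) PF = 1 (lagging)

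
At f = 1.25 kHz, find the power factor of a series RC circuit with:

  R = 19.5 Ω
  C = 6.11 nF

Step 1 — Angular frequency: ω = 2π·f = 2π·1250 = 7854 rad/s.
Step 2 — Component impedances:
  R: Z = R = 19.5 Ω
  C: Z = 1/(jωC) = -j/(ω·C) = 0 - j2.084e+04 Ω
Step 3 — Series combination: Z_total = R + C = 19.5 - j2.084e+04 Ω = 2.084e+04∠-89.9° Ω.
Step 4 — Power factor: PF = cos(φ) = Re(Z)/|Z| = 19.5/20838.6 = 0.0009358.
Step 5 — Type: Im(Z) = -2.084e+04 ⇒ leading (phase φ = -89.9°).

PF = 0.0009358 (leading, φ = -89.9°)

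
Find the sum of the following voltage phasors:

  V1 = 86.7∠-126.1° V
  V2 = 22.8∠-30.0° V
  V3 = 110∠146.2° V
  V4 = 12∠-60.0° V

Step 1 — Convert each phasor to rectangular form:
  V1 = 86.7·(cos(-126.1°) + j·sin(-126.1°)) = -51.08 - j70.05 V
  V2 = 22.8·(cos(-30.0°) + j·sin(-30.0°)) = 19.75 - j11.4 V
  V3 = 110·(cos(146.2°) + j·sin(146.2°)) = -91.41 + j61.19 V
  V4 = 12·(cos(-60.0°) + j·sin(-60.0°)) = 6 - j10.39 V
Step 2 — Sum components: V_total = -116.7 - j30.65 V.
Step 3 — Convert to polar: |V_total| = 120.7 V, ∠V_total = -165.3°.

V_total = 120.7∠-165.3° V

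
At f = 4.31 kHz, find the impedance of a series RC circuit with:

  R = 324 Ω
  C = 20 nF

Step 1 — Angular frequency: ω = 2π·f = 2π·4310 = 2.708e+04 rad/s.
Step 2 — Component impedances:
  R: Z = R = 324 Ω
  C: Z = 1/(jωC) = -j/(ω·C) = 0 - j1846 Ω
Step 3 — Series combination: Z_total = R + C = 324 - j1846 Ω = 1875∠-80.0° Ω.

Z = 324 - j1846 Ω = 1875∠-80.0° Ω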